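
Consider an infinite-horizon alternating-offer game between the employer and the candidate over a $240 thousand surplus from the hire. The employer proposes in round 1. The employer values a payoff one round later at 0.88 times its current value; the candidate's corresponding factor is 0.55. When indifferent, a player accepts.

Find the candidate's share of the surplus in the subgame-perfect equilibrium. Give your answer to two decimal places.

In a stationary SPE each proposer offers the other exactly their discounted continuation value.
If the employer keeps x when proposing and the candidate keeps y when proposing, then x = 240 − 0.55y and y = 240 − 0.88x.
Solving: x = 240(1 − 0.55) / (1 − 0.88·0.55) = 108 / 0.516 ≈ 209.3023.
The candidate gets 240 − 209.3023 ≈ 30.6977.

30.70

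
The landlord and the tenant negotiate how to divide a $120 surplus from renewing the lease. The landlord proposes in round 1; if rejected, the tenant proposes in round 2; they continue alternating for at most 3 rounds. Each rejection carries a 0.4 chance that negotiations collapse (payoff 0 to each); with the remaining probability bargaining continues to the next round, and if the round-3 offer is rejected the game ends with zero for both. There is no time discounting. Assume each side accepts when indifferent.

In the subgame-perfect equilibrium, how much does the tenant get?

Round 3 (the landlord proposes): rejection yields 0 for the tenant; the landlord offers 0 and keeps 120.
Round 2 (the tenant proposes): rejecting gives the landlord an expected 0.6 × 120 = 72, so the tenant offers 72, keeping 48.
Round 1 (the landlord proposes): rejecting gives the tenant an expected 0.6 × 48 = 28.8, so the landlord offers 28.8, keeping 91.2.

28.8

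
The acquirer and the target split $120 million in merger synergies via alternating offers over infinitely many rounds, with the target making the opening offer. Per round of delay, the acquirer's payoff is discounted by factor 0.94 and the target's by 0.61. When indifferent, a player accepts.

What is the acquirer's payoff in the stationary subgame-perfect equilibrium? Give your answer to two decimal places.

103.12

When the target proposes, the acquirer accepts any offer worth at least 0.94 times what the acquirer would get by proposing next round; and vice versa.
This gives x = 120 − 0.94y and y = 120 − 0.61x, where x and y are each side's share when it proposes.
Hence (1 − 0.94·0.61)x = 120(1 − 0.94), i.e. 0.4266·x = 7.2.
x ≈ 16.8776; the acquirer's share is 120 − x ≈ 103.1224.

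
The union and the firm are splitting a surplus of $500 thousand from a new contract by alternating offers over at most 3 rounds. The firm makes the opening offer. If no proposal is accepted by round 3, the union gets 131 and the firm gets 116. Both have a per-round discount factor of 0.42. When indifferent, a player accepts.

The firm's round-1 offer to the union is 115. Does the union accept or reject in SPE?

Reject

Round 3 (the firm proposes): the union gets 131 if talks fail, so the firm offers 131 and keeps 369.
Round 2 (the union proposes): the firm can get 369 next round, worth 0.42 × 369 = 154.98 now, so the union offers 154.98, keeping 345.02.
So by rejecting in round 1, the union gets 345.02 next round, worth 0.42 × 345.02 = 144.9084 now.
Offer 115 < 144.9084, so the union rejects.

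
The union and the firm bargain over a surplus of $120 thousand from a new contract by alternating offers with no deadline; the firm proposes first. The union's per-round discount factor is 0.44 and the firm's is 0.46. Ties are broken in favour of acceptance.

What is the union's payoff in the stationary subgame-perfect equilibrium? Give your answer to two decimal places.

In a stationary SPE each proposer offers the other exactly their discounted continuation value.
If the firm keeps x when proposing and the union keeps y when proposing, then x = 120 − 0.44y and y = 120 − 0.46x.
Solving: x = 120(1 − 0.44) / (1 − 0.46·0.44) = 67.2 / 0.7976 ≈ 84.2528.
The union gets 120 − 84.2528 ≈ 35.7472.

35.75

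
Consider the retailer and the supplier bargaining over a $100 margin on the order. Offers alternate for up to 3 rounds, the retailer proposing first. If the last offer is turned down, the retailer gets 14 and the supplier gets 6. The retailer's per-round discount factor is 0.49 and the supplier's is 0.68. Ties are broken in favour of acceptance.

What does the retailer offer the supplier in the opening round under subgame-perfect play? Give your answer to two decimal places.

36.68

Round 3 (the retailer proposes): the supplier gets 6 if talks fail, so the retailer offers 6 and keeps 94.
Round 2 (the supplier proposes): the retailer can get 94 next round, worth 0.49 × 94 = 46.06 now. The supplier offers 46.06 and keeps 100 − 46.06 = 53.94.
Round 1 (the retailer proposes): the supplier can get 53.94 next round, worth 0.68 × 53.94 = 36.6792 now. The retailer offers 36.6792 and keeps 100 − 36.6792 = 63.3208.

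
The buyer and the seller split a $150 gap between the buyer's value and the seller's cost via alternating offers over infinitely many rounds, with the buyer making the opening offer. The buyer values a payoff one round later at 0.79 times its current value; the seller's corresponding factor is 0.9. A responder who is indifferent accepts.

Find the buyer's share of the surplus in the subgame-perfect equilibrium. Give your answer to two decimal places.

51.90

Let x be the buyer's share when the buyer proposes and y be the seller's share when the seller proposes.
The seller accepts iff offered ≥ 0.9·y, so x = 150 − 0.9y. Symmetrically y = 150 − 0.79x.
Substituting: x = 150 − 0.9(150 − 0.79x), giving x(1 − 0.79·0.9) = 150(1 − 0.9).
So x = 150 × 0.1 / 0.289 ≈ 51.9031, and the seller receives 150 − x ≈ 98.0969.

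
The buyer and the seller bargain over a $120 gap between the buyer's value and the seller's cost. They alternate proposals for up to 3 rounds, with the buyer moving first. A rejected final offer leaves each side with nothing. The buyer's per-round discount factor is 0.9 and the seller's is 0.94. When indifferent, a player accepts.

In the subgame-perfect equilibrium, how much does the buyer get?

Work backward from the last round.
Round 3 (the buyer proposes): the seller will accept anything ≥ 0, so the buyer offers 0 and keeps 120.
Round 2 (the seller proposes): the buyer can get 120 next round, worth 0.9 × 120 = 108 now. The seller offers 108 and keeps 120 − 108 = 12.
Round 1 (the buyer proposes): the seller can get 12 next round, worth 0.94 × 12 = 11.28 now, so the buyer offers 11.28, keeping 108.72.

108.72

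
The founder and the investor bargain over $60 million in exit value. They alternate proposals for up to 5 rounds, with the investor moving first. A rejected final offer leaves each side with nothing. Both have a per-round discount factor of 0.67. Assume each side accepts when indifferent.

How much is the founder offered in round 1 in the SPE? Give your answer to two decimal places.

Round 5 (the investor proposes): the founder will accept anything ≥ 0, so the investor offers 0 and keeps 60.
Round 4 (the founder proposes): the investor can get 60 next round, worth 0.67 × 60 = 40.2 now. The founder offers 40.2 and keeps 60 − 40.2 = 19.8.
Round 3 (the investor proposes): the founder can get 19.8 next round, worth 0.67 × 19.8 = 13.266 now; the investor offers that and keeps 46.734.
Round 2 (the founder proposes): the investor can get 46.734 next round, worth 0.67 × 46.734 = 31.31178 now; the founder offers that and keeps 28.68822.
Round 1 (the investor proposes): the founder can get 28.68822 next round, worth 0.67 × 28.68822 = 19.2211074 now; the investor offers that and keeps 40.7788926.

19.22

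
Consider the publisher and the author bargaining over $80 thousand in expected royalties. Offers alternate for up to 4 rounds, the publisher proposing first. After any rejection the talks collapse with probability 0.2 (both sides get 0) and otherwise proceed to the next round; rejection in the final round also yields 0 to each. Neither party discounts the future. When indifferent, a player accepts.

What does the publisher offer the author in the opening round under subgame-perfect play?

53.76

Round 4 (the author proposes): rejection yields 0 for the publisher; the author offers 0 and keeps 80.
Round 3 (the publisher proposes): rejecting gives the author an expected 0.8 × 80 = 64. The publisher offers 64 and keeps 80 − 64 = 16.
Round 2 (the author proposes): rejecting gives the publisher an expected 0.8 × 16 = 12.8, so the author offers 12.8, keeping 67.2.
Round 1 (the publisher proposes): rejecting gives the author an expected 0.8 × 67.2 = 53.76, so the publisher offers 53.76, keeping 26.24.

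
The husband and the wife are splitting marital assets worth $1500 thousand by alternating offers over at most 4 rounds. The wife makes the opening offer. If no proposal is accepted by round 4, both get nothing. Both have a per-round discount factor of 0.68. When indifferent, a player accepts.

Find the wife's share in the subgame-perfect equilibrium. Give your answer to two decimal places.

By backward induction:
Round 4 (the husband proposes): rejection yields 0 for the wife; the husband offers 0 and keeps 1500.
Round 3 (the wife proposes): the husband can get 1500 next round, worth 0.68 × 1500 = 1020 now, so the wife offers 1020, keeping 480.
Round 2 (the husband proposes): the wife can get 480 next round, worth 0.68 × 480 = 326.4 now; the husband offers that and keeps 1173.6.
Round 1 (the wife proposes): the husband can get 1173.6 next round, worth 0.68 × 1173.6 = 798.048 now, so the wife offers 798.048, keeping 701.952.

701.95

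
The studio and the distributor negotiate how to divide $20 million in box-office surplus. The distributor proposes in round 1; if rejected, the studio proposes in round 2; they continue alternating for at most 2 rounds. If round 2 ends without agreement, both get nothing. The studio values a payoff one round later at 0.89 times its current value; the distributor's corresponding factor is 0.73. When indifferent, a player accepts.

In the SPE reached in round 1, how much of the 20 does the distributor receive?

2.2

Work backward from the last round.
Round 2 (the studio proposes): the distributor will accept anything ≥ 0, so the studio offers 0 and keeps 20.
Round 1 (the distributor proposes): the studio can get 20 next round, worth 0.89 × 20 = 17.8 now. The distributor offers 17.8 and keeps 20 − 17.8 = 2.2.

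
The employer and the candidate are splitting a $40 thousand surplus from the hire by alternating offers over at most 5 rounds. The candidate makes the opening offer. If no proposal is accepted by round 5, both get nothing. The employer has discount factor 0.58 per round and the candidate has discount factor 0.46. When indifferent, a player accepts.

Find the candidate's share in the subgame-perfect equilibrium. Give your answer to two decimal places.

Round 5 (the candidate proposes): rejection yields 0 for the employer; the candidate offers 0 and keeps 40.
Round 4 (the employer proposes): the candidate can get 40 next round, worth 0.46 × 40 = 18.4 now, so the employer offers 18.4, keeping 21.6.
Round 3 (the candidate proposes): the employer can get 21.6 next round, worth 0.58 × 21.6 = 12.528 now; the candidate offers that and keeps 27.472.
Round 2 (the employer proposes): the candidate can get 27.472 next round, worth 0.46 × 27.472 = 12.63712 now, so the employer offers 12.63712, keeping 27.36288.
Round 1 (the candidate proposes): the employer can get 27.36288 next round, worth 0.58 × 27.36288 = 15.8704704 now. The candidate offers 15.8704704 and keeps 40 − 15.8704704 = 24.1295296.

24.13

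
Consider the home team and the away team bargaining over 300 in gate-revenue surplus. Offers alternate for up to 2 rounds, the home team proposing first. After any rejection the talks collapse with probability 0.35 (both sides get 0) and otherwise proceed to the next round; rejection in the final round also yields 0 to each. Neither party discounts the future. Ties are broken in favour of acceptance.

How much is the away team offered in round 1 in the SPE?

195

By backward induction:
Round 2 (the away team proposes): rejection yields 0 for the home team; the away team offers 0 and keeps 300.
Round 1 (the home team proposes): rejecting gives the away team an expected 0.65 × 300 = 195; the home team offers that and keeps 105.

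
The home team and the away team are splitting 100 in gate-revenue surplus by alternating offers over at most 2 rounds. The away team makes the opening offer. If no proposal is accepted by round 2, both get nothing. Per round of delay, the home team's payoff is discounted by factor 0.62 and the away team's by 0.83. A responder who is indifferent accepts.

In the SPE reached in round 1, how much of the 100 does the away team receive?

38

Work backward from the last round.
Round 2 (the home team proposes): rejection yields 0 for the away team; the home team offers 0 and keeps 100.
Round 1 (the away team proposes): the home team can get 100 next round, worth 0.62 × 100 = 62 now. The away team offers 62 and keeps 100 − 62 = 38.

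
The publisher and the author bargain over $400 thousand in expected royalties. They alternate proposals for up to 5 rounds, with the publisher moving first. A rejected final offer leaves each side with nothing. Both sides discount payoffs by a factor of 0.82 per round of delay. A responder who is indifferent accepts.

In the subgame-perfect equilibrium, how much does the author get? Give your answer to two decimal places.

98.74

Solve by backward induction from round 5.
Round 5 (the publisher proposes): rejection yields 0 for the author; the publisher offers 0 and keeps 400.
Round 4 (the author proposes): the publisher can get 400 next round, worth 0.82 × 400 = 328 now; the author offers that and keeps 72.
Round 3 (the publisher proposes): the author can get 72 next round, worth 0.82 × 72 = 59.04 now, so the publisher offers 59.04, keeping 340.96.
Round 2 (the author proposes): the publisher can get 340.96 next round, worth 0.82 × 340.96 = 279.5872 now; the author offers that and keeps 120.4128.
Round 1 (the publisher proposes): the author can get 120.4128 next round, worth 0.82 × 120.4128 = 98.738496 now. The publisher offers 98.738496 and keeps 400 − 98.738496 = 301.261504.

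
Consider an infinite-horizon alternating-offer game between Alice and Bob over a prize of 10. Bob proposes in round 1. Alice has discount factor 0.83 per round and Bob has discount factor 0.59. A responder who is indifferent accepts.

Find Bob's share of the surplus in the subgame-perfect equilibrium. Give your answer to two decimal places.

3.33

In a stationary SPE each proposer offers the other exactly their discounted continuation value.
If Bob keeps x when proposing and Alice keeps y when proposing, then x = 10 − 0.83y and y = 10 − 0.59x.
Solving: x = 10(1 − 0.83) / (1 − 0.59·0.83) = 1.7 / 0.5103 ≈ 3.3314.
Alice gets 10 − 3.3314 ≈ 6.6686.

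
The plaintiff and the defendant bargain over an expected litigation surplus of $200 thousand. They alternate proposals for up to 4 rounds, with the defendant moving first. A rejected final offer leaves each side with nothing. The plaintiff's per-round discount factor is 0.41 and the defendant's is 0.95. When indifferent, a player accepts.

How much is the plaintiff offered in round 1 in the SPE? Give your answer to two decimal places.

Solve by backward induction from round 4.
Round 4 (the plaintiff proposes): rejection yields 0 for the defendant; the plaintiff offers 0 and keeps 200.
Round 3 (the defendant proposes): the plaintiff can get 200 next round, worth 0.41 × 200 = 82 now; the defendant offers that and keeps 118.
Round 2 (the plaintiff proposes): the defendant can get 118 next round, worth 0.95 × 118 = 112.1 now, so the plaintiff offers 112.1, keeping 87.9.
Round 1 (the defendant proposes): the plaintiff can get 87.9 next round, worth 0.41 × 87.9 = 36.039 now. The defendant offers 36.039 and keeps 200 − 36.039 = 163.961.

36.04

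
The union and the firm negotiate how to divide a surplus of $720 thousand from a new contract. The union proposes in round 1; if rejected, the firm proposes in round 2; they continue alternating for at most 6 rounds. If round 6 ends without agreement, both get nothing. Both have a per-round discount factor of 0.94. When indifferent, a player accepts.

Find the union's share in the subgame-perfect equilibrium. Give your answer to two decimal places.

115.10

Round 6 (the firm proposes): rejection yields 0 for the union; the firm offers 0 and keeps 720.
Round 5 (the union proposes): the firm can get 720 next round, worth 0.94 × 720 = 676.8 now. The union offers 676.8 and keeps 720 − 676.8 = 43.2.
Round 4 (the firm proposes): the union can get 43.2 next round, worth 0.94 × 43.2 = 40.608 now, so the firm offers 40.608, keeping 679.392.
Round 3 (the union proposes): the firm can get 679.392 next round, worth 0.94 × 679.392 = 638.62848 now. The union offers 638.62848 and keeps 720 − 638.62848 = 81.37152.
Round 2 (the firm proposes): the union can get 81.37152 next round, worth 0.94 × 81.37152 = 76.4892288 now; the firm offers that and keeps 643.5107712.
Round 1 (the union proposes): the firm can get 643.5107712 next round, worth 0.94 × 643.5107712 = 604.900124928 now. The union offers 604.900124928 and keeps 720 − 604.900124928 = 115.099875072.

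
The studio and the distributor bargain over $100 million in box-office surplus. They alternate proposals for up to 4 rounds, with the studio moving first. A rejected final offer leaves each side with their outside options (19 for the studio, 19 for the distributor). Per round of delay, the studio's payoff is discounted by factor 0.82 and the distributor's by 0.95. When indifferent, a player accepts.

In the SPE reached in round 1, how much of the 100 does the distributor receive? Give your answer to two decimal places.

77.04

Round 4 (the distributor proposes): the studio gets 19 if talks fail, so the distributor offers 19 and keeps 81.
Round 3 (the studio proposes): the distributor can get 81 next round, worth 0.95 × 81 = 76.95 now, so the studio offers 76.95, keeping 23.05.
Round 2 (the distributor proposes): the studio can get 23.05 next round, worth 0.82 × 23.05 = 18.901 now, so the distributor offers 18.901, keeping 81.099.
Round 1 (the studio proposes): the distributor can get 81.099 next round, worth 0.95 × 81.099 = 77.04405 now, so the studio offers 77.04405, keeping 22.95595.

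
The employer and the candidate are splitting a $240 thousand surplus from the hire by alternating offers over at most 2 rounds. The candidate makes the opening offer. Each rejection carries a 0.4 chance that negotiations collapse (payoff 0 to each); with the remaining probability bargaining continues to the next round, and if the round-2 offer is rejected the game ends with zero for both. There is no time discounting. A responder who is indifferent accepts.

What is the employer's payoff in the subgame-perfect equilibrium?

144

Round 2 (the employer proposes): the candidate will accept anything ≥ 0, so the employer offers 0 and keeps 240.
Round 1 (the candidate proposes): rejecting gives the employer an expected 0.6 × 240 = 144; the candidate offers that and keeps 96.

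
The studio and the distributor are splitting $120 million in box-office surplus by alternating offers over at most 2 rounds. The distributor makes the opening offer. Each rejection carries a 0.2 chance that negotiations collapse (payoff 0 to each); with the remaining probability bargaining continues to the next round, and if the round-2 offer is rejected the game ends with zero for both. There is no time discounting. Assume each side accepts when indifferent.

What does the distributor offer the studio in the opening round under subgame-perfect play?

Round 2 (the studio proposes): rejection yields 0 for the distributor; the studio offers 0 and keeps 120.
Round 1 (the distributor proposes): rejecting gives the studio an expected 0.8 × 120 = 96. The distributor offers 96 and keeps 120 − 96 = 24.

96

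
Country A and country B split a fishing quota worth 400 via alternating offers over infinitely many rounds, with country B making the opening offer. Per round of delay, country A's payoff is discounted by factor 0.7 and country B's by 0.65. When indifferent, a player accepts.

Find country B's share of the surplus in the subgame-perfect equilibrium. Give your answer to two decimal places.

220.18

Let x be country B's share when country B proposes and y be country A's share when country A proposes.
Country A accepts iff offered ≥ 0.7·y, so x = 400 − 0.7y. Symmetrically y = 400 − 0.65x.
Substituting: x = 400 − 0.7(400 − 0.65x), giving x(1 − 0.65·0.7) = 400(1 − 0.7).
So x = 400 × 0.3 / 0.545 ≈ 220.1835, and country A receives 400 − x ≈ 179.8165.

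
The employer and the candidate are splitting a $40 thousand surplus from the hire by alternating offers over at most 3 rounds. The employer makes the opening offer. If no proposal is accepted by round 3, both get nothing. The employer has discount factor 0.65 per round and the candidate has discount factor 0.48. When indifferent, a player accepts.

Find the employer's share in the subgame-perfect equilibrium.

33.28

Round 3 (the employer proposes): rejection yields 0 for the candidate; the employer offers 0 and keeps 40.
Round 2 (the candidate proposes): the employer can get 40 next round, worth 0.65 × 40 = 26 now, so the candidate offers 26, keeping 14.
Round 1 (the employer proposes): the candidate can get 14 next round, worth 0.48 × 14 = 6.72 now. The employer offers 6.72 and keeps 40 − 6.72 = 33.28.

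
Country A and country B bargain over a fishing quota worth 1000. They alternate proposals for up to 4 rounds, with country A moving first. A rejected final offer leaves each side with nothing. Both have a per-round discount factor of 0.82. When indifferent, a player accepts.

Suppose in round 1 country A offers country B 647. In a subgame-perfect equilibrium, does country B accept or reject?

Work out country B's continuation value if the offer is rejected.
Round 4 (country B proposes): country A will accept anything ≥ 0, so country B offers 0 and keeps 1000.
Round 3 (country A proposes): country B can get 1000 next round, worth 0.82 × 1000 = 820 now, so country A offers 820, keeping 180.
Round 2 (country B proposes): country A can get 180 next round, worth 0.82 × 180 = 147.6 now, so country B offers 147.6, keeping 852.4.
So by rejecting in round 1, country B gets 852.4 next round, worth 0.82 × 852.4 = 698.968 now.
Offer 647 < 698.968, so country B rejects.

Reject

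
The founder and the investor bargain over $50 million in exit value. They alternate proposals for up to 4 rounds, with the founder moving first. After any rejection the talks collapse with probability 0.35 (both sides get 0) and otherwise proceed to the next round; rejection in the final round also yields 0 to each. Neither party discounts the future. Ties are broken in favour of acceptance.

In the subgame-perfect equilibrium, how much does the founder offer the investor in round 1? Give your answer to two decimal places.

25.11

Round 4 (the investor proposes): the founder will accept anything ≥ 0, so the investor offers 0 and keeps 50.
Round 3 (the founder proposes): rejecting gives the investor an expected 0.65 × 50 = 32.5. The founder offers 32.5 and keeps 50 − 32.5 = 17.5.
Round 2 (the investor proposes): rejecting gives the founder an expected 0.65 × 17.5 = 11.375; the investor offers that and keeps 38.625.
Round 1 (the founder proposes): rejecting gives the investor an expected 0.65 × 38.625 = 25.10625, so the founder offers 25.10625, keeping 24.89375.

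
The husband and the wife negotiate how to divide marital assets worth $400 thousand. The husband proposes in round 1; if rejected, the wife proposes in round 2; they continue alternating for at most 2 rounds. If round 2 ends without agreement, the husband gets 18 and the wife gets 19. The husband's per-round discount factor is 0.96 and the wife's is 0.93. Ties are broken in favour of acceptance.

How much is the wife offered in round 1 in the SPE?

Round 2 (the wife proposes): the husband gets 18 if talks fail, so the wife offers 18 and keeps 382.
Round 1 (the husband proposes): the wife can get 382 next round, worth 0.93 × 382 = 355.26 now; the husband offers that and keeps 44.74.

355.26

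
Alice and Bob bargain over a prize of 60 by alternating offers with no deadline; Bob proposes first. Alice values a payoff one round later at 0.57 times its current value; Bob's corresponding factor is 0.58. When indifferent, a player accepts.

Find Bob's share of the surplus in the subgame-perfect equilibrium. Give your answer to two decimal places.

In a stationary SPE each proposer offers the other exactly their discounted continuation value.
If Bob keeps x when proposing and Alice keeps y when proposing, then x = 60 − 0.57y and y = 60 − 0.58x.
Solving: x = 60(1 − 0.57) / (1 − 0.58·0.57) = 25.8 / 0.6694 ≈ 38.5420.
Alice gets 60 − 38.5420 ≈ 21.4580.

38.54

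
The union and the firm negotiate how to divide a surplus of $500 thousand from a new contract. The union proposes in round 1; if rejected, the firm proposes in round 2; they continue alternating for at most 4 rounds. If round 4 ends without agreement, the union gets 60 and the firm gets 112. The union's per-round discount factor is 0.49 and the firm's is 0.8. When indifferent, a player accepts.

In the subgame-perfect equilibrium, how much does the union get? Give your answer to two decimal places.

158.02

Round 4 (the firm proposes): the union gets 60 if talks fail, so the firm offers 60 and keeps 440.
Round 3 (the union proposes): the firm can get 440 next round, worth 0.8 × 440 = 352 now; the union offers that and keeps 148.
Round 2 (the firm proposes): the union can get 148 next round, worth 0.49 × 148 = 72.52 now; the firm offers that and keeps 427.48.
Round 1 (the union proposes): the firm can get 427.48 next round, worth 0.8 × 427.48 = 341.984 now, so the union offers 341.984, keeping 158.016.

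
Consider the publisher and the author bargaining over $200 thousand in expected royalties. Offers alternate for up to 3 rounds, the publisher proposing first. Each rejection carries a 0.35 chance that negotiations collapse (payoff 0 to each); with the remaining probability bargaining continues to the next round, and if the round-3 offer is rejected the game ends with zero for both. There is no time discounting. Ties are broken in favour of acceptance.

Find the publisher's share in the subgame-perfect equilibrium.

Round 3 (the publisher proposes): the author will accept anything ≥ 0, so the publisher offers 0 and keeps 200.
Round 2 (the author proposes): rejecting gives the publisher an expected 0.65 × 200 = 130, so the author offers 130, keeping 70.
Round 1 (the publisher proposes): rejecting gives the author an expected 0.65 × 70 = 45.5, so the publisher offers 45.5, keeping 154.5.

154.5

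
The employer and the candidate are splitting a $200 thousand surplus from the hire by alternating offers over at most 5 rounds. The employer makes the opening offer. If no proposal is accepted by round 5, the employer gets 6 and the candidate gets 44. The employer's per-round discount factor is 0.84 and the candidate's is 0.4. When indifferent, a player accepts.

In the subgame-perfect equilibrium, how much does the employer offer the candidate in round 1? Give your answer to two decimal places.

Round 5 (the employer proposes): the candidate gets 44 if talks fail, so the employer offers 44 and keeps 156.
Round 4 (the candidate proposes): the employer can get 156 next round, worth 0.84 × 156 = 131.04 now. The candidate offers 131.04 and keeps 200 − 131.04 = 68.96.
Round 3 (the employer proposes): the candidate can get 68.96 next round, worth 0.4 × 68.96 = 27.584 now; the employer offers that and keeps 172.416.
Round 2 (the candidate proposes): the employer can get 172.416 next round, worth 0.84 × 172.416 = 144.82944 now, so the candidate offers 144.82944, keeping 55.17056.
Round 1 (the employer proposes): the candidate can get 55.17056 next round, worth 0.4 × 55.17056 = 22.068224 now; the employer offers that and keeps 177.931776.

22.07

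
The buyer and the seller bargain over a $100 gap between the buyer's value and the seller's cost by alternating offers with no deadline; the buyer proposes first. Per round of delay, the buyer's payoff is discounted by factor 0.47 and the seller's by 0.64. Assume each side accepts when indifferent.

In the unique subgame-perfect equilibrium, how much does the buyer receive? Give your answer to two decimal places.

When the buyer proposes, the seller accepts any offer worth at least 0.64 times what the seller would get by proposing next round; and vice versa.
This gives x = 100 − 0.64y and y = 100 − 0.47x, where x and y are each side's share when it proposes.
Hence (1 − 0.64·0.47)x = 100(1 − 0.64), i.e. 0.6992·x = 36.
x ≈ 51.4874; the seller's share is 100 − x ≈ 48.5126.

51.49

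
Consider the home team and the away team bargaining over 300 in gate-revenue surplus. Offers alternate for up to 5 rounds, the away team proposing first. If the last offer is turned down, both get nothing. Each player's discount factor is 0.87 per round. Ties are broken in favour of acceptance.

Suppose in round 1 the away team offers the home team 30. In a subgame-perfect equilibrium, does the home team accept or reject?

Round 5 (the away team proposes): rejection yields 0 for the home team; the away team offers 0 and keeps 300.
Round 4 (the home team proposes): the away team can get 300 next round, worth 0.87 × 300 = 261 now. The home team offers 261 and keeps 300 − 261 = 39.
Round 3 (the away team proposes): the home team can get 39 next round, worth 0.87 × 39 = 33.93 now, so the away team offers 33.93, keeping 266.07.
Round 2 (the home team proposes): the away team can get 266.07 next round, worth 0.87 × 266.07 = 231.4809 now, so the home team offers 231.4809, keeping 68.5191.
So by rejecting in round 1, the home team gets 68.5191 next round, worth 0.87 × 68.5191 = 59.611617 now.
Offer 30 < 59.611617, so the home team rejects.

Reject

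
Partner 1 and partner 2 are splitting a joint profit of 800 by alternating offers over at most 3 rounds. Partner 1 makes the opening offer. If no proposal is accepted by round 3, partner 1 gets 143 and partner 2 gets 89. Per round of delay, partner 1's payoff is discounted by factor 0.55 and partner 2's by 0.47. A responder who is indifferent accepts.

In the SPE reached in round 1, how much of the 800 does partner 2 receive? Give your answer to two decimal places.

Solve by backward induction from round 3.
Round 3 (partner 1 proposes): partner 2 gets 89 if talks fail, so partner 1 offers 89 and keeps 711.
Round 2 (partner 2 proposes): partner 1 can get 711 next round, worth 0.55 × 711 = 391.05 now; partner 2 offers that and keeps 408.95.
Round 1 (partner 1 proposes): partner 2 can get 408.95 next round, worth 0.47 × 408.95 = 192.2065 now. Partner 1 offers 192.2065 and keeps 800 − 192.2065 = 607.7935.

192.21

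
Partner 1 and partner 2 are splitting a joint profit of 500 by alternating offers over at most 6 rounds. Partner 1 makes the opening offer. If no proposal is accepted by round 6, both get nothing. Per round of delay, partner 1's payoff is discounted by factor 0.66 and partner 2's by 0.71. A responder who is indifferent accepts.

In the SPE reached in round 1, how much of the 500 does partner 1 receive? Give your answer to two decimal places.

244.79

Round 6 (partner 2 proposes): rejection yields 0 for partner 1; partner 2 offers 0 and keeps 500.
Round 5 (partner 1 proposes): partner 2 can get 500 next round, worth 0.71 × 500 = 355 now, so partner 1 offers 355, keeping 145.
Round 4 (partner 2 proposes): partner 1 can get 145 next round, worth 0.66 × 145 = 95.7 now; partner 2 offers that and keeps 404.3.
Round 3 (partner 1 proposes): partner 2 can get 404.3 next round, worth 0.71 × 404.3 = 287.053 now; partner 1 offers that and keeps 212.947.
Round 2 (partner 2 proposes): partner 1 can get 212.947 next round, worth 0.66 × 212.947 = 140.54502 now. Partner 2 offers 140.54502 and keeps 500 − 140.54502 = 359.45498.
Round 1 (partner 1 proposes): partner 2 can get 359.45498 next round, worth 0.71 × 359.45498 = 255.2130358 now, so partner 1 offers 255.2130358, keeping 244.7869642.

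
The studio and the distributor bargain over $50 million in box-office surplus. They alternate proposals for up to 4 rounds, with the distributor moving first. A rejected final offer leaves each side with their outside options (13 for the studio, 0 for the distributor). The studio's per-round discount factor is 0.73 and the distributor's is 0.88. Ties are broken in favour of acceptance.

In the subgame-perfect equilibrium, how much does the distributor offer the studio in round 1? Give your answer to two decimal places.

Round 4 (the studio proposes): the distributor will accept anything ≥ 0, so the studio offers 0 and keeps 50.
Round 3 (the distributor proposes): the studio can get 50 next round, worth 0.73 × 50 = 36.5 now. The distributor offers 36.5 and keeps 50 − 36.5 = 13.5.
Round 2 (the studio proposes): the distributor can get 13.5 next round, worth 0.88 × 13.5 = 11.88 now, so the studio offers 11.88, keeping 38.12.
Round 1 (the distributor proposes): the studio can get 38.12 next round, worth 0.73 × 38.12 = 27.8276 now. The distributor offers 27.8276 and keeps 50 − 27.8276 = 22.1724.

27.83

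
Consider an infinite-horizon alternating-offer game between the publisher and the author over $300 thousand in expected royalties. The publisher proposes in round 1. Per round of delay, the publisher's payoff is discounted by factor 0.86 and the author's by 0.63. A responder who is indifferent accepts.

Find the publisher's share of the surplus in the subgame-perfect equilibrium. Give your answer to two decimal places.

In a stationary SPE each proposer offers the other exactly their discounted continuation value.
If the publisher keeps x when proposing and the author keeps y when proposing, then x = 300 − 0.63y and y = 300 − 0.86x.
Solving: x = 300(1 − 0.63) / (1 − 0.86·0.63) = 111 / 0.4582 ≈ 242.2523.
The author gets 300 − 242.2523 ≈ 57.7477.

242.25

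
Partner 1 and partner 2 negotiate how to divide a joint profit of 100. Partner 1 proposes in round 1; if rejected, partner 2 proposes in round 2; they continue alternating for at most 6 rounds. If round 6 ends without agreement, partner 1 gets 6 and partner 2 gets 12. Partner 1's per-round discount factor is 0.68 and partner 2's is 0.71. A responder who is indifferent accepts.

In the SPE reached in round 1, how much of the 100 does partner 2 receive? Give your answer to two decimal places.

49.25

Round 6 (partner 2 proposes): partner 1 gets 6 if talks fail, so partner 2 offers 6 and keeps 94.
Round 5 (partner 1 proposes): partner 2 can get 94 next round, worth 0.71 × 94 = 66.74 now. Partner 1 offers 66.74 and keeps 100 − 66.74 = 33.26.
Round 4 (partner 2 proposes): partner 1 can get 33.26 next round, worth 0.68 × 33.26 = 22.6168 now, so partner 2 offers 22.6168, keeping 77.3832.
Round 3 (partner 1 proposes): partner 2 can get 77.3832 next round, worth 0.71 × 77.3832 = 54.942072 now; partner 1 offers that and keeps 45.057928.
Round 2 (partner 2 proposes): partner 1 can get 45.057928 next round, worth 0.68 × 45.057928 = 30.63939104 now, so partner 2 offers 30.63939104, keeping 69.36060896.
Round 1 (partner 1 proposes): partner 2 can get 69.36060896 next round, worth 0.71 × 69.36060896 = 49.2460323616 now. Partner 1 offers 49.2460323616 and keeps 100 − 49.2460323616 = 50.7539676384.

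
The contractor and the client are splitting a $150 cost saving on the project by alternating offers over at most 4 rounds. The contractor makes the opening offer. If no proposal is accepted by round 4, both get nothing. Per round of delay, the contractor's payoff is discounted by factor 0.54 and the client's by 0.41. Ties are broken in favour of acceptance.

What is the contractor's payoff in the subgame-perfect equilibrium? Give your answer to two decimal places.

108.09

Round 4 (the client proposes): the contractor will accept anything ≥ 0, so the client offers 0 and keeps 150.
Round 3 (the contractor proposes): the client can get 150 next round, worth 0.41 × 150 = 61.5 now. The contractor offers 61.5 and keeps 150 − 61.5 = 88.5.
Round 2 (the client proposes): the contractor can get 88.5 next round, worth 0.54 × 88.5 = 47.79 now; the client offers that and keeps 102.21.
Round 1 (the contractor proposes): the client can get 102.21 next round, worth 0.41 × 102.21 = 41.9061 now. The contractor offers 41.9061 and keeps 150 − 41.9061 = 108.0939.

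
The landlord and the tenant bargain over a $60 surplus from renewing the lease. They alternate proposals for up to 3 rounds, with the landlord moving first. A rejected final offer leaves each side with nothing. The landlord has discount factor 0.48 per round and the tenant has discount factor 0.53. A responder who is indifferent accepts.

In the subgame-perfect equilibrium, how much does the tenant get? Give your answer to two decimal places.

Round 3 (the landlord proposes): the tenant will accept anything ≥ 0, so the landlord offers 0 and keeps 60.
Round 2 (the tenant proposes): the landlord can get 60 next round, worth 0.48 × 60 = 28.8 now. The tenant offers 28.8 and keeps 60 − 28.8 = 31.2.
Round 1 (the landlord proposes): the tenant can get 31.2 next round, worth 0.53 × 31.2 = 16.536 now, so the landlord offers 16.536, keeping 43.464.

16.54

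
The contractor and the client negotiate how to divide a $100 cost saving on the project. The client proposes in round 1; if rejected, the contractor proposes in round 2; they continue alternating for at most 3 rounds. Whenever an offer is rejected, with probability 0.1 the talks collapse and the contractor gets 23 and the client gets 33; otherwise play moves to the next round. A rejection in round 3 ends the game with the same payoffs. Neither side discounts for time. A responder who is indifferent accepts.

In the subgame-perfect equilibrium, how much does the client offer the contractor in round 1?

Round 3 (the client proposes): the contractor gets 23 if talks fail, so the client offers 23 and keeps 77.
Round 2 (the contractor proposes): rejecting gives the client an expected 0.9 × 77 + 0.1 × 33 = 72.6. The contractor offers 72.6 and keeps 100 − 72.6 = 27.4.
Round 1 (the client proposes): rejecting gives the contractor an expected 0.9 × 27.4 + 0.1 × 23 = 26.96, so the client offers 26.96, keeping 73.04.

26.96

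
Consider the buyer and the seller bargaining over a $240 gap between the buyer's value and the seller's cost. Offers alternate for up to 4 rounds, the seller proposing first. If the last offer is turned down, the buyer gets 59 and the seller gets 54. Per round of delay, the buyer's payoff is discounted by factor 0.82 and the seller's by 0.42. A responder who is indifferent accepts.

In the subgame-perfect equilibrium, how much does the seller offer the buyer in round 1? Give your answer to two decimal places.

166.67

Solve by backward induction from round 4.
Round 4 (the buyer proposes): the seller gets 54 if talks fail, so the buyer offers 54 and keeps 186.
Round 3 (the seller proposes): the buyer can get 186 next round, worth 0.82 × 186 = 152.52 now, so the seller offers 152.52, keeping 87.48.
Round 2 (the buyer proposes): the seller can get 87.48 next round, worth 0.42 × 87.48 = 36.7416 now. The buyer offers 36.7416 and keeps 240 − 36.7416 = 203.2584.
Round 1 (the seller proposes): the buyer can get 203.2584 next round, worth 0.82 × 203.2584 = 166.671888 now, so the seller offers 166.671888, keeping 73.328112.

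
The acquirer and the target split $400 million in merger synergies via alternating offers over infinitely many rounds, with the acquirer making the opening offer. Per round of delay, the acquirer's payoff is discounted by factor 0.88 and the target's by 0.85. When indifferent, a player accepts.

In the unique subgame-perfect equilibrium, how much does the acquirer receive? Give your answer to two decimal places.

Let x be the acquirer's share when the acquirer proposes and y be the target's share when the target proposes.
The target accepts iff offered ≥ 0.85·y, so x = 400 − 0.85y. Symmetrically y = 400 − 0.88x.
Substituting: x = 400 − 0.85(400 − 0.88x), giving x(1 − 0.88·0.85) = 400(1 − 0.85).
So x = 400 × 0.15 / 0.252 ≈ 238.0952, and the target receives 400 − x ≈ 161.9048.

238.10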